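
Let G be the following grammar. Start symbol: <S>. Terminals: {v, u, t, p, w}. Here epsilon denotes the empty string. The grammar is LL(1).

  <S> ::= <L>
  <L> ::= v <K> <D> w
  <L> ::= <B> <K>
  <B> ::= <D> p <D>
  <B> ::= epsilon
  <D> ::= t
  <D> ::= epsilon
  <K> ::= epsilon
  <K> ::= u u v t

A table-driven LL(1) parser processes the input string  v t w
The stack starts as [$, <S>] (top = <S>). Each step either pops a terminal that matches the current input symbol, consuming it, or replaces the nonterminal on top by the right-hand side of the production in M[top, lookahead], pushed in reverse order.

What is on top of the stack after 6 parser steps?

     Stack          Input    Action
  1  $ <S>          v t w $  expand <S> ::= <L>
  2  $ <L>          v t w $  expand <L> ::= v <K> <D> w
  3  $ w <D> <K> v  v t w $  match v
  4  $ w <D> <K>    t w $    expand <K> ::= epsilon
  5  $ w <D>        t w $    expand <D> ::= t
  6  $ w t          t w $    match t
Stack after step 6: $ w (top = w).

w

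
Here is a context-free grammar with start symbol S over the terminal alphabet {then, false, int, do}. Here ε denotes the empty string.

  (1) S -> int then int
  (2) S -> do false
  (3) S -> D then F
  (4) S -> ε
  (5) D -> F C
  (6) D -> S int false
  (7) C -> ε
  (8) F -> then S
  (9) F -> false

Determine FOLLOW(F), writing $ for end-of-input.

FIRST(C): from C->ε we get {ε}. So FIRST(C) = {ε}.
FIRST(F): from F->then S we get {then}; from F->false we get {false}. So FIRST(F) = {false, then}.
FIRST(S): from S->int then int we get {int}; from S->do false we get {do}; from S->D then F we get {do, false, int, then}; from S->ε we get {ε}. So FIRST(S) = {ε, do, false, int, then}.
FIRST(D): from D->F C we get {false, then}; from D->S int false we get {do, false, int, then}. So FIRST(D) = {do, false, int, then}.
FOLLOW(S) includes $ since S is the start symbol.
FOLLOW(D): in S->D then F, D is followed by then F with FIRST {then}. Thus FOLLOW(D) = {then}.
FOLLOW(C): in D->F C, the suffix after C is empty, so FOLLOW(C) ⊇ FOLLOW(D) = {then}. Thus FOLLOW(C) = {then}.
FOLLOW(S): in D->S int false, S is followed by int false with FIRST {int}; in F->then S, the suffix after S is empty, so FOLLOW(S) ⊇ FOLLOW(F) = {$, int, then}. Thus FOLLOW(S) = {$, int, then}.
FOLLOW(F): in S->D then F, the suffix after F is empty, so FOLLOW(F) ⊇ FOLLOW(S) = {$, int, then}; in D->F C, F is followed by C with FIRST {ε}; in D->F C, the suffix after F is nullable, so FOLLOW(F) ⊇ FOLLOW(D) = {then}. Thus FOLLOW(F) = {$, int, then}.

{$, int, then}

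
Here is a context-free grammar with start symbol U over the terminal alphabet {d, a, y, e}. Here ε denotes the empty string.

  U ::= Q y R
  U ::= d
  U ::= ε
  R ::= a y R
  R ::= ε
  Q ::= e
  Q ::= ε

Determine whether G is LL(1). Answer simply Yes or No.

FIRST(U) = {ε, d, e, y}
FIRST(R) = {ε, a}
FIRST(Q) = {ε, e}
FOLLOW(U) = {$}
FOLLOW(R) = {$}
FOLLOW(Q) = {y}
Each cell of M receives at most one production.

Yes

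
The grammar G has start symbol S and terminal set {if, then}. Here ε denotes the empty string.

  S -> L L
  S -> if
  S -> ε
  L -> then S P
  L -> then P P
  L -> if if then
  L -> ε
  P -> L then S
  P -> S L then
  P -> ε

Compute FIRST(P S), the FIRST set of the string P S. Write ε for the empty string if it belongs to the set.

FIRST(L) = {ε, if, then}
FIRST(S) = {ε, if, then}  (via L L)
FIRST(P) = {ε, if, then}  (via L then S, S L then)
FIRST(P S): take FIRST of each symbol in turn, carrying on past any symbol whose FIRST contains ε; result {ε, if, then}.

{ε, if, then}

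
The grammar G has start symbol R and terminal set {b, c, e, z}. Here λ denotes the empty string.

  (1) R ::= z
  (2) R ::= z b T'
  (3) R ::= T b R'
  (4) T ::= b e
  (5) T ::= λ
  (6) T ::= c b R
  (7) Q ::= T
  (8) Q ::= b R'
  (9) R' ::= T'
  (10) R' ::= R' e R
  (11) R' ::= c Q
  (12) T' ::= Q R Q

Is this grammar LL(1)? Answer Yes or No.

FIRST(R) = {b, c, z}
FIRST(T) = {λ, b, c}
FIRST(Q) = {λ, b, c}
FIRST(R') = {b, c, z}
FIRST(T') = {b, c, z}
FOLLOW(R) = {$, b, c, e, z}
FOLLOW(T) = {$, b, c, e, z}
FOLLOW(Q) = {$, b, c, e, z}
FOLLOW(R') = {$, b, c, e, z}
FOLLOW(T') = {$, b, c, e, z}
Cell M[Q, b] receives both Q ::= T and Q ::= b R' — the grammar is not LL(1).

No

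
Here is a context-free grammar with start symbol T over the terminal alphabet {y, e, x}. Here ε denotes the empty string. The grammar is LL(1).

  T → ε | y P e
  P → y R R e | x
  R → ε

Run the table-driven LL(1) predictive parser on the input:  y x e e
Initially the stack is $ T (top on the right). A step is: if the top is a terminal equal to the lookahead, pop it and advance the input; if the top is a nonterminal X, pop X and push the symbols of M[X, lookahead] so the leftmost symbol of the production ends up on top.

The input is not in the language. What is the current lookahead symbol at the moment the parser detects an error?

step 1: stack=$ T  input=y x e e $  — expand T → y P e
step 2: stack=$ e P y  input=y x e e $  — match y
step 3: stack=$ e P  input=x e e $  — expand P → x
step 4: stack=$ e x  input=x e e $  — match x
step 5: stack=$ e  input=e e $  — match e
step 6: stack=$  input=e $  — error: stack empty but input remains

e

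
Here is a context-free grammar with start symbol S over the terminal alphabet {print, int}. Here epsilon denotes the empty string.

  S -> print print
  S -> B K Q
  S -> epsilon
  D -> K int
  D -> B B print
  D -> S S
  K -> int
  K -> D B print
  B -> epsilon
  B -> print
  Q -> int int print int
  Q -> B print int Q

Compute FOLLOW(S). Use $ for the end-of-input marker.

FIRST(B) = {epsilon, print}
FIRST(Q) = {int, print}  (via B print int Q)
FIRST(S) = {epsilon, int, print}  (via B K Q)
FIRST(D) = {epsilon, int, print}  (via K int, B B print, S S)
FIRST(K) = {int, print}  (via D B print)
FOLLOW(S) includes $ since S is the start symbol.
FOLLOW(D): in K->D B print, D is followed by B print with FIRST {print}. Thus FOLLOW(D) = {print}.
FOLLOW(S): in D->S S (occurrence 1), S is followed by S with FIRST {epsilon, int, print}; in D->S S (occurrence 1), the suffix after S is nullable, so FOLLOW(S) ⊇ FOLLOW(D) = {print}; in D->S S (occurrence 2), the suffix after S is empty, so FOLLOW(S) ⊇ FOLLOW(D) = {print}. Thus FOLLOW(S) = {$, int, print}.
FOLLOW(K): in S->B K Q, K is followed by Q with FIRST {int, print}; in D->K int, K is followed by int with FIRST {int}. Thus FOLLOW(K) = {int, print}.
FOLLOW(B): in S->B K Q, B is followed by K Q with FIRST {int, print}; in D->B B print (occurrence 1), B is followed by B print with FIRST {print}; in D->B B print (occurrence 2), B is followed by print with FIRST {print}; in K->D B print, B is followed by print with FIRST {print}; in Q->B print int Q, B is followed by print int Q with FIRST {print}. Thus FOLLOW(B) = {int, print}.
FOLLOW(Q): in S->B K Q, the suffix after Q is empty, so FOLLOW(Q) ⊇ FOLLOW(S) = {$, int, print}; in Q->B print int Q, the suffix after Q is empty (adds nothing new). Thus FOLLOW(Q) = {$, int, print}.

{$, int, print}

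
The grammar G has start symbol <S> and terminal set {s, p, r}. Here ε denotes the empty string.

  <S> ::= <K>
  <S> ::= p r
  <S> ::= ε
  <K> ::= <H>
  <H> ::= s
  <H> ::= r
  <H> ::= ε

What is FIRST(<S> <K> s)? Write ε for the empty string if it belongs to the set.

FIRST(<H>): from <H>::=s we get {s}; from <H>::=r we get {r}; from <H>::=ε we get {ε}. So FIRST(<H>) = {ε, r, s}.
FIRST(<K>): from <K>::=<H> we get {ε, r, s}. So FIRST(<K>) = {ε, r, s}.
FIRST(<S>): from <S>::=<K> we get {ε, r, s}; from <S>::=p r we get {p}; from <S>::=ε we get {ε}. So FIRST(<S>) = {ε, p, r, s}.
FIRST(<S> <K> s): take FIRST of each symbol in turn, carrying on past any symbol whose FIRST contains ε; result {p, r, s}.

{p, r, s}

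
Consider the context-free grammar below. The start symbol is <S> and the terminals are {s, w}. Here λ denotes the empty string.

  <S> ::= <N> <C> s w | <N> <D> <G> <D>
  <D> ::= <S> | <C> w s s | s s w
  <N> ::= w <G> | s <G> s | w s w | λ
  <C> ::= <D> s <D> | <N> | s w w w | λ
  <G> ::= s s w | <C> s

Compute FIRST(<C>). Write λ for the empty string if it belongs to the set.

FIRST(<N>): from <N>::=w <G> we get {w}; from <N>::=s <G> s we get {s}; from <N>::=w s w we get {w}; from <N>::=λ we get {λ}. So FIRST(<N>) = {λ, s, w}.
FIRST(<S>): from <S>::=<N> <C> s w we get {s, w}; from <S>::=<N> <D> <G> <D> we get {s, w}. So FIRST(<S>) = {s, w}.
FIRST(<D>): from <D>::=<S> we get {s, w}; from <D>::=<C> w s s we get {s, w}; from <D>::=s s w we get {s}. So FIRST(<D>) = {s, w}.
FIRST(<C>): from <C>::=<D> s <D> we get {s, w}; from <C>::=<N> we get {λ, s, w}; from <C>::=s w w w we get {s}; from <C>::=λ we get {λ}. So FIRST(<C>) = {λ, s, w}.
FIRST(<G>): from <G>::=s s w we get {s}; from <G>::=<C> s we get {s, w}. So FIRST(<G>) = {s, w}.

{λ, s, w}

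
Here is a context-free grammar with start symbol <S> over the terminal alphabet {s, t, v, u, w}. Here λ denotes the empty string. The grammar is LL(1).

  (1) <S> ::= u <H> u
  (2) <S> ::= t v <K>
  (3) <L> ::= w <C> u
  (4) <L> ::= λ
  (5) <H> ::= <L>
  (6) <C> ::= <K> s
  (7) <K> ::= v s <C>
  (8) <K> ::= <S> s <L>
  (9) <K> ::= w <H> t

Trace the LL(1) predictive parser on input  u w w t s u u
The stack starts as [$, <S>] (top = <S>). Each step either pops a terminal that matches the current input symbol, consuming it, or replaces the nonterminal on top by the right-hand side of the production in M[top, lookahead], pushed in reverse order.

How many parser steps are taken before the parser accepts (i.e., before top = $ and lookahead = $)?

14

step 1: stack=$ <S>  input=u w w t s u u $  — expand <S> ::= u <H> u
step 2: stack=$ u <H> u  input=u w w t s u u $  — match u
step 3: stack=$ u <H>  input=w w t s u u $  — expand <H> ::= <L>
step 4: stack=$ u <L>  input=w w t s u u $  — expand <L> ::= w <C> u
step 5: stack=$ u u <C> w  input=w w t s u u $  — match w
step 6: stack=$ u u <C>  input=w t s u u $  — expand <C> ::= <K> s
step 7: stack=$ u u s <K>  input=w t s u u $  — expand <K> ::= w <H> t
step 8: stack=$ u u s t <H> w  input=w t s u u $  — match w
step 9: stack=$ u u s t <H>  input=t s u u $  — expand <H> ::= <L>
step 10: stack=$ u u s t <L>  input=t s u u $  — expand <L> ::= λ
step 11: stack=$ u u s t  input=t s u u $  — match t
step 12: stack=$ u u s  input=s u u $  — match s
step 13: stack=$ u u  input=u u $  — match u
step 14: stack=$ u  input=u $  — match u
Accept reached after 14 steps.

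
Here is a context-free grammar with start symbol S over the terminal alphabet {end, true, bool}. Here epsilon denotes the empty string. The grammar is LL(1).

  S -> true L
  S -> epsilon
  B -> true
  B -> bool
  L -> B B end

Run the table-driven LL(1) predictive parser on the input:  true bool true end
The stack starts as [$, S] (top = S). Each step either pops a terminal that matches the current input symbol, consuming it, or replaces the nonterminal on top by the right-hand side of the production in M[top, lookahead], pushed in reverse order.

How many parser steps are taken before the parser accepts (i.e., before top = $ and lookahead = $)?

8

     Stack         Input                 Action
  1  $ S           true bool true end $  expand S -> true L
  2  $ L true      true bool true end $  match true
  3  $ L           bool true end $       expand L -> B B end
  4  $ end B B     bool true end $       expand B -> bool
  5  $ end B bool  bool true end $       match bool
  6  $ end B       true end $            expand B -> true
  7  $ end true    true end $            match true
  8  $ end         end $                 match end
Accept reached after 8 steps.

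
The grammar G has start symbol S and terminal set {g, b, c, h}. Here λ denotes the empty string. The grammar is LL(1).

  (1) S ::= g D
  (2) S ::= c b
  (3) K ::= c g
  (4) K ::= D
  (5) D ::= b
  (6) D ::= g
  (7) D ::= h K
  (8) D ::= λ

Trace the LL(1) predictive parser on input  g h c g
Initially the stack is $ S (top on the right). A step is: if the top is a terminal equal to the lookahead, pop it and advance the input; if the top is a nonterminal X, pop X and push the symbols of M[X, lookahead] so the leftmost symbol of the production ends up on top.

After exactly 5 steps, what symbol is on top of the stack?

c

     Stack  Input      Action
  1  $ S    g h c g $  expand S ::= g D
  2  $ D g  g h c g $  match g
  3  $ D    h c g $    expand D ::= h K
  4  $ K h  h c g $    match h
  5  $ K    c g $      expand K ::= c g
Stack after step 5: $ g c (top = c).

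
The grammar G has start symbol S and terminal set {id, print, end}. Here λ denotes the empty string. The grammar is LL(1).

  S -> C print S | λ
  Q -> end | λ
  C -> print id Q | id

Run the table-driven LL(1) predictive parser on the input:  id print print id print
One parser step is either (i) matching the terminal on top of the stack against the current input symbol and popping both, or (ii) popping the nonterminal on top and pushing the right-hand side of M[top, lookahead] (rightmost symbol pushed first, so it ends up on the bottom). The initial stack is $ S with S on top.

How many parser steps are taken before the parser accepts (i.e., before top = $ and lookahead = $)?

11

      Stack                 Input                      Action
   1  $ S                   id print print id print $  expand S -> C print S
   2  $ S print C           id print print id print $  expand C -> id
   3  $ S print id          id print print id print $  match id
   4  $ S print             print print id print $     match print
   5  $ S                   print id print $           expand S -> C print S
   6  $ S print C           print id print $           expand C -> print id Q
   7  $ S print Q id print  print id print $           match print
   8  $ S print Q id        id print $                 match id
   9  $ S print Q           print $                    expand Q -> λ
  10  $ S print             print $                    match print
  11  $ S                   $                          expand S -> λ
Accept reached after 11 steps.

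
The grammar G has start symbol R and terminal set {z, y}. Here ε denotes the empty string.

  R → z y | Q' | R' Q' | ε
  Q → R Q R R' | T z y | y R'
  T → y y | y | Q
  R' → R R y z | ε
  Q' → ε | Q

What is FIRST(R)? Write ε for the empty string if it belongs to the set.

{ε, y, z}

FIRST(R) = {ε, y, z}  (via Q', R' Q')
FIRST(R') = {ε, y, z}  (via R R y z)
FIRST(Q) = {y, z}  (via R Q R R', T z y)
FIRST(T) = {y, z}  (via Q)
FIRST(Q') = {ε, y, z}  (via Q)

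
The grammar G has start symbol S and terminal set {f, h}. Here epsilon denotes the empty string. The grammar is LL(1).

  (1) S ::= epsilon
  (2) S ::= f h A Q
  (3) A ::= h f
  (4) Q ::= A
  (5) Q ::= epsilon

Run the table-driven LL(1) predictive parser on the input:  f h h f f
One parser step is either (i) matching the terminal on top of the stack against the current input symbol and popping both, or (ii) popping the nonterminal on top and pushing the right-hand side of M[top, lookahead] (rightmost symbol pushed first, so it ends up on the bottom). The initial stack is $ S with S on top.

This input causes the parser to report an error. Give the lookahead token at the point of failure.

f

     Stack      Input        Action
  1  $ S        f h h f f $  expand S ::= f h A Q
  2  $ Q A h f  f h h f f $  match f
  3  $ Q A h    h h f f $    match h
  4  $ Q A      h f f $      expand A ::= h f
  5  $ Q f h    h f f $      match h
  6  $ Q f      f f $        match f
  7  $ Q        f $          error: M[Q, f] is empty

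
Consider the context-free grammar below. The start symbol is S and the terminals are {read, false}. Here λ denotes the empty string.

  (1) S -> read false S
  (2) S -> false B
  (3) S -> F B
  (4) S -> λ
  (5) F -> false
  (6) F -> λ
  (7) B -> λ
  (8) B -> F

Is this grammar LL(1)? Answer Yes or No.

FIRST(S) = {λ, false, read}
FIRST(F) = {λ, false}
FIRST(B) = {λ, false}
FOLLOW(S) = {$}
FOLLOW(F) = {$, false}
FOLLOW(B) = {$}
Cell M[B, $] receives both B -> λ and B -> F — the grammar is not LL(1).

No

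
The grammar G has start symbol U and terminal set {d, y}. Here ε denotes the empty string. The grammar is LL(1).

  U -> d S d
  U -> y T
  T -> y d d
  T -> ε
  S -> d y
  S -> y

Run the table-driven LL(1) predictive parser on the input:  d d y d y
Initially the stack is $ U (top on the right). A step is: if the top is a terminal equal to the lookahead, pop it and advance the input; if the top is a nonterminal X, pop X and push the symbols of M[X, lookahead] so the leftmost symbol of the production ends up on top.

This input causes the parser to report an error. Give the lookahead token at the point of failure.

y

     Stack    Input        Action
  1  $ U      d d y d y $  expand U -> d S d
  2  $ d S d  d d y d y $  match d
  3  $ d S    d y d y $    expand S -> d y
  4  $ d y d  d y d y $    match d
  5  $ d y    y d y $      match y
  6  $ d      d y $        match d
  7  $        y $          error: stack empty but input remains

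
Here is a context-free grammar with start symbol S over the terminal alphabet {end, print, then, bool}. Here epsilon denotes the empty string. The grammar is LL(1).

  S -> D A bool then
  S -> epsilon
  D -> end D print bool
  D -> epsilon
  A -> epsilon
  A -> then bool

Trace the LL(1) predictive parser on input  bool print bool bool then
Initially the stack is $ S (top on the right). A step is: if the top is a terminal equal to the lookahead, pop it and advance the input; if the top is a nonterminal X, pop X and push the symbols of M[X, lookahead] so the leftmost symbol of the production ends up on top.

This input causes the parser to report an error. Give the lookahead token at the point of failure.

     Stack            Input                        Action
  1  $ S              bool print bool bool then $  expand S -> D A bool then
  2  $ then bool A D  bool print bool bool then $  expand D -> epsilon
  3  $ then bool A    bool print bool bool then $  expand A -> epsilon
  4  $ then bool      bool print bool bool then $  match bool
  5  $ then           print bool bool then $       error: top is terminal then but lookahead is print

print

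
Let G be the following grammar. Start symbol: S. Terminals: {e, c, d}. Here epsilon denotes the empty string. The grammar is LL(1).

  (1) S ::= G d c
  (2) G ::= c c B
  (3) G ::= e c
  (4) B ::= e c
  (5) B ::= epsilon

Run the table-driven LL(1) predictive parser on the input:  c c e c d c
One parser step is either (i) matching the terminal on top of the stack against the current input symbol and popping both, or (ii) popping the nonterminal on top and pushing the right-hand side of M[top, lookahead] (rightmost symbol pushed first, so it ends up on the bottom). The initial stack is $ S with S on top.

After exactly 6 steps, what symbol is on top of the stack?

step 1: stack=$ S  input=c c e c d c $  — expand S ::= G d c
step 2: stack=$ c d G  input=c c e c d c $  — expand G ::= c c B
step 3: stack=$ c d B c c  input=c c e c d c $  — match c
step 4: stack=$ c d B c  input=c e c d c $  — match c
step 5: stack=$ c d B  input=e c d c $  — expand B ::= e c
step 6: stack=$ c d c e  input=e c d c $  — match e
Stack after step 6: $ c d c (top = c).

c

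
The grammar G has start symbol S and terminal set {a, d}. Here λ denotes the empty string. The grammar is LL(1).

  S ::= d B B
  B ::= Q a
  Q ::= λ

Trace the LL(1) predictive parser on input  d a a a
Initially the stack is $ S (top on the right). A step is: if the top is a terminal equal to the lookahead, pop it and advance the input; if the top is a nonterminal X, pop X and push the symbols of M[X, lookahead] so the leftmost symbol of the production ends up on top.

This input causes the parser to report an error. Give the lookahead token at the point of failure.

a

step 1: stack=$ S  input=d a a a $  — expand S ::= d B B
step 2: stack=$ B B d  input=d a a a $  — match d
step 3: stack=$ B B  input=a a a $  — expand B ::= Q a
step 4: stack=$ B a Q  input=a a a $  — expand Q ::= λ
step 5: stack=$ B a  input=a a a $  — match a
step 6: stack=$ B  input=a a $  — expand B ::= Q a
step 7: stack=$ a Q  input=a a $  — expand Q ::= λ
step 8: stack=$ a  input=a a $  — match a
step 9: stack=$  input=a $  — error: stack empty but input remains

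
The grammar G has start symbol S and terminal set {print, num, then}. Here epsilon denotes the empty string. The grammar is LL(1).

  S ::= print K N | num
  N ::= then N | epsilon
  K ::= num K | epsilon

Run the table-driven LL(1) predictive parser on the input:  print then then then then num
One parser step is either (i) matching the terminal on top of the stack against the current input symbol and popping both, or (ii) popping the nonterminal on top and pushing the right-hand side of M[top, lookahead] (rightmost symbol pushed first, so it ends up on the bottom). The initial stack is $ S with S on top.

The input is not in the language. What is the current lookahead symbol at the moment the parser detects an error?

step 1: stack=$ S  input=print then then then then num $  — expand S ::= print K N
step 2: stack=$ N K print  input=print then then then then num $  — match print
step 3: stack=$ N K  input=then then then then num $  — expand K ::= epsilon
step 4: stack=$ N  input=then then then then num $  — expand N ::= then N
step 5: stack=$ N then  input=then then then then num $  — match then
step 6: stack=$ N  input=then then then num $  — expand N ::= then N
step 7: stack=$ N then  input=then then then num $  — match then
step 8: stack=$ N  input=then then num $  — expand N ::= then N
step 9: stack=$ N then  input=then then num $  — match then
step 10: stack=$ N  input=then num $  — expand N ::= then N
step 11: stack=$ N then  input=then num $  — match then
step 12: stack=$ N  input=num $  — error: M[N, num] is empty

num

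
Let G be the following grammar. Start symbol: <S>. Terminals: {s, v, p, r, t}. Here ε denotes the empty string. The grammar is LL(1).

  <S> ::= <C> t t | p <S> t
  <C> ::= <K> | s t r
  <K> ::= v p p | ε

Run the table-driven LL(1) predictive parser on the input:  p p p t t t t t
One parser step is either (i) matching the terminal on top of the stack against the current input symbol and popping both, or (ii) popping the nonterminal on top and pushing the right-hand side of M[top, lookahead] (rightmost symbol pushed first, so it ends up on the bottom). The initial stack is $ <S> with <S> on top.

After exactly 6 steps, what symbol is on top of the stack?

     Stack          Input              Action
  1  $ <S>          p p p t t t t t $  expand <S> ::= p <S> t
  2  $ t <S> p      p p p t t t t t $  match p
  3  $ t <S>        p p t t t t t $    expand <S> ::= p <S> t
  4  $ t t <S> p    p p t t t t t $    match p
  5  $ t t <S>      p t t t t t $      expand <S> ::= p <S> t
  6  $ t t t <S> p  p t t t t t $      match p
Stack after step 6: $ t t t <S> (top = <S>).

<S>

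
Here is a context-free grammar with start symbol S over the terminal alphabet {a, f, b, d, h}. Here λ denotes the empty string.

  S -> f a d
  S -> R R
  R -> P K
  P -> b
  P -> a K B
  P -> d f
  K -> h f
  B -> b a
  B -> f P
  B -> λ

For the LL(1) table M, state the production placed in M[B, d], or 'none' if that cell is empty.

FIRST(P): from P->b we get {b}; from P->a K B we get {a}; from P->d f we get {d}. So FIRST(P) = {a, b, d}.
FIRST(K): from K->h f we get {h}. So FIRST(K) = {h}.
FIRST(B): from B->b a we get {b}; from B->f P we get {f}; from B->λ we get {λ}. So FIRST(B) = {λ, b, f}.
FIRST(R): from R->P K we get {a, b, d}. So FIRST(R) = {a, b, d}.
FIRST(S): from S->f a d we get {f}; from S->R R we get {a, b, d}. So FIRST(S) = {a, b, d, f}.
FOLLOW(S) includes $ since S is the start symbol.
FOLLOW(P): in R->P K, P is followed by K with FIRST {h}; in B->f P, the suffix after P is empty, so FOLLOW(P) ⊇ FOLLOW(B) = {h}. Thus FOLLOW(P) = {h}.
FOLLOW(B): in P->a K B, the suffix after B is empty, so FOLLOW(B) ⊇ FOLLOW(P) = {h}. Thus FOLLOW(B) = {h}.
For B -> b a: FIRST(b a) = {b}, so it goes in M[B, t] for t ∈ {b}.
For B -> f P: FIRST(f P) = {f}, so it goes in M[B, t] for t ∈ {f}.
For B -> λ: FIRST(λ) = {λ}, so it goes in M[B, t] for t ∈ {}; since λ ∈ FIRST, also for every t ∈ FOLLOW(B) = {h}.
None of these place a production in M[B, d].

none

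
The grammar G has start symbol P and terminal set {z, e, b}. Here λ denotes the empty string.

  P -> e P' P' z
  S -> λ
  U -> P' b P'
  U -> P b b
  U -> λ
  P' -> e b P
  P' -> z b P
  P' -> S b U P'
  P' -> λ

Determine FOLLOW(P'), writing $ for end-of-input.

{b, e, z}

FIRST(P): from P->e P' P' z we get {e}. So FIRST(P) = {e}.
FIRST(S): from S->λ we get {λ}. So FIRST(S) = {λ}.
FIRST(P'): from P'->e b P we get {e}; from P'->z b P we get {z}; from P'->S b U P' we get {b}; from P'->λ we get {λ}. So FIRST(P') = {λ, b, e, z}.
FIRST(U): from U->P' b P' we get {b, e, z}; from U->P b b we get {e}; from U->λ we get {λ}. So FIRST(U) = {λ, b, e, z}.
FOLLOW(P) includes $ since P is the start symbol.
FOLLOW(S): in P'->S b U P', S is followed by b U P' with FIRST {b}. Thus FOLLOW(S) = {b}.
FOLLOW(P): in U->P b b, P is followed by b b with FIRST {b}; in P'->e b P, the suffix after P is empty, so FOLLOW(P) ⊇ FOLLOW(P') = {b, e, z}; in P'->z b P, the suffix after P is empty, so FOLLOW(P) ⊇ FOLLOW(P') = {b, e, z}. Thus FOLLOW(P) = {$, b, e, z}.
FOLLOW(U): in P'->S b U P', U is followed by P' with FIRST {λ, b, e, z}; in P'->S b U P', the suffix after U is nullable, so FOLLOW(U) ⊇ FOLLOW(P') = {b, e, z}. Thus FOLLOW(U) = {b, e, z}.
FOLLOW(P'): in P->e P' P' z (occurrence 1), P' is followed by P' z with FIRST {b, e, z}; in P->e P' P' z (occurrence 2), P' is followed by z with FIRST {z}; in U->P' b P' (occurrence 1), P' is followed by b P' with FIRST {b}; in U->P' b P' (occurrence 2), the suffix after P' is empty, so FOLLOW(P') ⊇ FOLLOW(U) = {b, e, z}; in P'->S b U P', the suffix after P' is empty (adds nothing new). Thus FOLLOW(P') = {b, e, z}.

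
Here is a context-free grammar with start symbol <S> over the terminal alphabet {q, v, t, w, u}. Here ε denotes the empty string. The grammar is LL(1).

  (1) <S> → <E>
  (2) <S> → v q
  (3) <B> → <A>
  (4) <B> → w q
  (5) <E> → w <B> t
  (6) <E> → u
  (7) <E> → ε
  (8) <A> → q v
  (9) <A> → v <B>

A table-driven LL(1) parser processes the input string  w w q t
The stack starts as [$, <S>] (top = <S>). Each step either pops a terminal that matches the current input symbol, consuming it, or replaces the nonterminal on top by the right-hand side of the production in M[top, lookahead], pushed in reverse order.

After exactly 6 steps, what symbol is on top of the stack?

step 1: stack=$ <S>  input=w w q t $  — expand <S> → <E>
step 2: stack=$ <E>  input=w w q t $  — expand <E> → w <B> t
step 3: stack=$ t <B> w  input=w w q t $  — match w
step 4: stack=$ t <B>  input=w q t $  — expand <B> → w q
step 5: stack=$ t q w  input=w q t $  — match w
step 6: stack=$ t q  input=q t $  — match q
Stack after step 6: $ t (top = t).

t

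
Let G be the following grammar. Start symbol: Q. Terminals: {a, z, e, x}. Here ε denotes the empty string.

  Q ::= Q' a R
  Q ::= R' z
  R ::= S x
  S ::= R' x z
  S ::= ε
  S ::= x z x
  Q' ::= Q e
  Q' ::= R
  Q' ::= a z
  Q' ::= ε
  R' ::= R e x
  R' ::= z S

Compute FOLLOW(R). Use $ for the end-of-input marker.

FIRST(Q) = {a, x, z}  (via Q' a R, R' z)
FIRST(R) = {x, z}  (via S x)
FIRST(Q') = {ε, a, x, z}  (via Q e, R)
FIRST(R') = {x, z}  (via R e x)
FIRST(S) = {ε, x, z}  (via R' x z)
FOLLOW(Q) includes $ since Q is the start symbol.
FOLLOW(Q): in Q'::=Q e, Q is followed by e with FIRST {e}. Thus FOLLOW(Q) = {$, e}.
FOLLOW(Q'): in Q::=Q' a R, Q' is followed by a R with FIRST {a}. Thus FOLLOW(Q') = {a}.
FOLLOW(R): in Q::=Q' a R, the suffix after R is empty, so FOLLOW(R) ⊇ FOLLOW(Q) = {$, e}; in Q'::=R, the suffix after R is empty, so FOLLOW(R) ⊇ FOLLOW(Q') = {a}; in R'::=R e x, R is followed by e x with FIRST {e}. Thus FOLLOW(R) = {$, a, e}.
FOLLOW(R'): in Q::=R' z, R' is followed by z with FIRST {z}; in S::=R' x z, R' is followed by x z with FIRST {x}. Thus FOLLOW(R') = {x, z}.
FOLLOW(S): in R::=S x, S is followed by x with FIRST {x}; in R'::=z S, the suffix after S is empty, so FOLLOW(S) ⊇ FOLLOW(R') = {x, z}. Thus FOLLOW(S) = {x, z}.

{$, a, e}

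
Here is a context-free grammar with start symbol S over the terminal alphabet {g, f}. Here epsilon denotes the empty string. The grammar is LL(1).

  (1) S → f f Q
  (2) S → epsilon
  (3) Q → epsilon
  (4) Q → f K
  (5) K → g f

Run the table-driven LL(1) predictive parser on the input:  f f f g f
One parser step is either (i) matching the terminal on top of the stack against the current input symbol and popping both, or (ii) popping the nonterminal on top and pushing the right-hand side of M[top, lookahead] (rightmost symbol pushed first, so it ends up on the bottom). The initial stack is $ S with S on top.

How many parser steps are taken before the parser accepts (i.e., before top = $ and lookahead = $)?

step 1: stack=$ S  input=f f f g f $  — expand S → f f Q
step 2: stack=$ Q f f  input=f f f g f $  — match f
step 3: stack=$ Q f  input=f f g f $  — match f
step 4: stack=$ Q  input=f g f $  — expand Q → f K
step 5: stack=$ K f  input=f g f $  — match f
step 6: stack=$ K  input=g f $  — expand K → g f
step 7: stack=$ f g  input=g f $  — match g
step 8: stack=$ f  input=f $  — match f
Accept reached after 8 steps.

8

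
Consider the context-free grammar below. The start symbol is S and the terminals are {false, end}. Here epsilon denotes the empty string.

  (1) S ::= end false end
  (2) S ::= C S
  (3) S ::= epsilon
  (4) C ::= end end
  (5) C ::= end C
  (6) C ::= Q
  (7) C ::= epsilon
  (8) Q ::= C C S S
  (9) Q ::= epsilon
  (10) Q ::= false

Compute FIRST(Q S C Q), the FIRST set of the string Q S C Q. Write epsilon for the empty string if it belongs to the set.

{epsilon, end, false}

FIRST(S) = {epsilon, end, false}  (via C S)
FIRST(C) = {epsilon, end, false}  (via Q)
FIRST(Q) = {epsilon, end, false}  (via C C S S)
FIRST(Q S C Q): take FIRST of each symbol in turn, carrying on past any symbol whose FIRST contains epsilon; result {epsilon, end, false}.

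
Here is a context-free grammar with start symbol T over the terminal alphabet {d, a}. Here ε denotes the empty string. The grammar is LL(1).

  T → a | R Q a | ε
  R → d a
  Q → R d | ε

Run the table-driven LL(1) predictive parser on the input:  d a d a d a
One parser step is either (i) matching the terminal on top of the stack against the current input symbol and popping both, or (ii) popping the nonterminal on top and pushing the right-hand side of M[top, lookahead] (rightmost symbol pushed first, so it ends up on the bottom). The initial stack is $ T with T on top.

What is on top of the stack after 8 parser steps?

d

step 1: stack=$ T  input=d a d a d a $  — expand T → R Q a
step 2: stack=$ a Q R  input=d a d a d a $  — expand R → d a
step 3: stack=$ a Q a d  input=d a d a d a $  — match d
step 4: stack=$ a Q a  input=a d a d a $  — match a
step 5: stack=$ a Q  input=d a d a $  — expand Q → R d
step 6: stack=$ a d R  input=d a d a $  — expand R → d a
step 7: stack=$ a d a d  input=d a d a $  — match d
step 8: stack=$ a d a  input=a d a $  — match a
Stack after step 8: $ a d (top = d).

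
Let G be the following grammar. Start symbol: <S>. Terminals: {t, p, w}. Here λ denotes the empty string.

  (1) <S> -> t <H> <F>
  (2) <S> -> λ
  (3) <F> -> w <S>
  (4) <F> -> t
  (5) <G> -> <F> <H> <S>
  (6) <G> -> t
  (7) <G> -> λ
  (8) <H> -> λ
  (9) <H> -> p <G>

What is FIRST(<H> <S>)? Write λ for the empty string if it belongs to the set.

FIRST(<S>) = {λ, t}
FIRST(<F>) = {t, w}
FIRST(<H>) = {λ, p}
FIRST(<G>) = {λ, t, w}  (via <F> <H> <S>)
FIRST(<H> <S>): take FIRST of each symbol in turn, carrying on past any symbol whose FIRST contains λ; result {λ, p, t}.

{λ, p, t}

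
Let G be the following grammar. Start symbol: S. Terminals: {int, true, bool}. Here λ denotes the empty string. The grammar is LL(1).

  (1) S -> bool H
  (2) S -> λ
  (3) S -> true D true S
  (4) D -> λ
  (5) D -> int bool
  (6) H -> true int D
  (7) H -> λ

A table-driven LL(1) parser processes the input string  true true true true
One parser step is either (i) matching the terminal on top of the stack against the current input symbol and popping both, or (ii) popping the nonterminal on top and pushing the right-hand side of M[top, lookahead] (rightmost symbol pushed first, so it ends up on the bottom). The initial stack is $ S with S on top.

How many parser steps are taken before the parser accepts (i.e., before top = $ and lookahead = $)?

9

     Stack            Input                  Action
  1  $ S              true true true true $  expand S -> true D true S
  2  $ S true D true  true true true true $  match true
  3  $ S true D       true true true $       expand D -> λ
  4  $ S true         true true true $       match true
  5  $ S              true true $            expand S -> true D true S
  6  $ S true D true  true true $            match true
  7  $ S true D       true $                 expand D -> λ
  8  $ S true         true $                 match true
  9  $ S              $                      expand S -> λ
Accept reached after 9 steps.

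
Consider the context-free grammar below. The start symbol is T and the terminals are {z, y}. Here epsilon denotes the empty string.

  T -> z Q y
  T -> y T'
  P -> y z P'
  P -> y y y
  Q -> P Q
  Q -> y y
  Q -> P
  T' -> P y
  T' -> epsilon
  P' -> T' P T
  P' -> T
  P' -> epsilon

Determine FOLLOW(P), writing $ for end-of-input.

FIRST(T) = {y, z}
FIRST(P) = {y}
FIRST(Q) = {y}  (via P Q, P)
FIRST(T') = {epsilon, y}  (via P y)
FIRST(P') = {epsilon, y, z}  (via T' P T, T)
FOLLOW(T) includes $ since T is the start symbol.
FOLLOW(Q): in T->z Q y, Q is followed by y with FIRST {y}; in Q->P Q, the suffix after Q is empty (adds nothing new). Thus FOLLOW(Q) = {y}.
FOLLOW(P): in Q->P Q, P is followed by Q with FIRST {y}; in Q->P, the suffix after P is empty, so FOLLOW(P) ⊇ FOLLOW(Q) = {y}; in T'->P y, P is followed by y with FIRST {y}; in P'->T' P T, P is followed by T with FIRST {y, z}. Thus FOLLOW(P) = {y, z}.
FOLLOW(P'): in P->y z P', the suffix after P' is empty, so FOLLOW(P') ⊇ FOLLOW(P) = {y, z}. Thus FOLLOW(P') = {y, z}.
FOLLOW(T): in P'->T' P T, the suffix after T is empty, so FOLLOW(T) ⊇ FOLLOW(P') = {y, z}; in P'->T, the suffix after T is empty, so FOLLOW(T) ⊇ FOLLOW(P') = {y, z}. Thus FOLLOW(T) = {$, y, z}.
FOLLOW(T'): in T->y T', the suffix after T' is empty, so FOLLOW(T') ⊇ FOLLOW(T) = {$, y, z}; in P'->T' P T, T' is followed by P T with FIRST {y}. Thus FOLLOW(T') = {$, y, z}.

{y, z}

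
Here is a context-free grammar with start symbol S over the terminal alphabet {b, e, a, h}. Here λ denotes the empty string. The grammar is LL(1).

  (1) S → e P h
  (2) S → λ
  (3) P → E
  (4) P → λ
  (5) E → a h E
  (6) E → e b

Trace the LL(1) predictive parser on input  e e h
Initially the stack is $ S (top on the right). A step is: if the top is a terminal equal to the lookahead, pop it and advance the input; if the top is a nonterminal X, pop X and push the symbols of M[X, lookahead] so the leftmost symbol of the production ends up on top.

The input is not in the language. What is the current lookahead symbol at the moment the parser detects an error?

     Stack    Input    Action
  1  $ S      e e h $  expand S → e P h
  2  $ h P e  e e h $  match e
  3  $ h P    e h $    expand P → E
  4  $ h E    e h $    expand E → e b
  5  $ h b e  e h $    match e
  6  $ h b    h $      error: top is terminal b but lookahead is h

h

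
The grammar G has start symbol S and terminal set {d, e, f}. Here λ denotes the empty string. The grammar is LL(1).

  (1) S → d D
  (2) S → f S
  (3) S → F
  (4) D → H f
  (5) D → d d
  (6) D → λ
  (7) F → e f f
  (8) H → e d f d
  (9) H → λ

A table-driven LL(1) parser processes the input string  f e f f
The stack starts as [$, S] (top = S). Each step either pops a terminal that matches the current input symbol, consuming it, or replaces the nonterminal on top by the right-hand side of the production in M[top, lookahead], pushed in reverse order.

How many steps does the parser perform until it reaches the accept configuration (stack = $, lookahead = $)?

7

     Stack    Input      Action
  1  $ S      f e f f $  expand S → f S
  2  $ S f    f e f f $  match f
  3  $ S      e f f $    expand S → F
  4  $ F      e f f $    expand F → e f f
  5  $ f f e  e f f $    match e
  6  $ f f    f f $      match f
  7  $ f      f $        match f
Accept reached after 7 steps.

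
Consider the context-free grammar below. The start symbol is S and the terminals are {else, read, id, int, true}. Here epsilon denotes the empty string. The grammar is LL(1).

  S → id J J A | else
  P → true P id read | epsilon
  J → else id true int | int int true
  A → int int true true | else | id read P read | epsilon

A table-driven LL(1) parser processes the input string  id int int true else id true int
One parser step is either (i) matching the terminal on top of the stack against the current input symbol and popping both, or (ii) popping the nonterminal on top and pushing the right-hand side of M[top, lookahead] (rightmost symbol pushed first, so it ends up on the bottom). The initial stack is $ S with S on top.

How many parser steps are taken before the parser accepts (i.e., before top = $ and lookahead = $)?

      Stack                 Input                               Action
   1  $ S                   id int int true else id true int $  expand S → id J J A
   2  $ A J J id            id int int true else id true int $  match id
   3  $ A J J               int int true else id true int $     expand J → int int true
   4  $ A J true int int    int int true else id true int $     match int
   5  $ A J true int        int true else id true int $         match int
   6  $ A J true            true else id true int $             match true
   7  $ A J                 else id true int $                  expand J → else id true int
   8  $ A int true id else  else id true int $                  match else
   9  $ A int true id       id true int $                       match id
  10  $ A int true          true int $                          match true
  11  $ A int               int $                               match int
  12  $ A                   $                                   expand A → epsilon
Accept reached after 12 steps.

12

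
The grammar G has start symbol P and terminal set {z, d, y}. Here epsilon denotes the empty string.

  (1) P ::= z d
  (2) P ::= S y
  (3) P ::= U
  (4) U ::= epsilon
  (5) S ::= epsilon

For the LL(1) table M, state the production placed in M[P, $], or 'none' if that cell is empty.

FIRST(U) = {epsilon}
FIRST(S) = {epsilon}
FIRST(P) = {epsilon, y, z}  (via S y, U)
FOLLOW(P) includes $ since P is the start symbol.
FOLLOW(P): P appears on no right-hand side. Thus FOLLOW(P) = {$}.
For P ::= z d: FIRST(z d) = {z}, so it goes in M[P, t] for t ∈ {z}.
For P ::= S y: FIRST(S y) = {y}, so it goes in M[P, t] for t ∈ {y}.
For P ::= U: FIRST(U) = {epsilon}, so it goes in M[P, t] for t ∈ {}; since epsilon ∈ FIRST, also for every t ∈ FOLLOW(P) = {$}.

P ::= U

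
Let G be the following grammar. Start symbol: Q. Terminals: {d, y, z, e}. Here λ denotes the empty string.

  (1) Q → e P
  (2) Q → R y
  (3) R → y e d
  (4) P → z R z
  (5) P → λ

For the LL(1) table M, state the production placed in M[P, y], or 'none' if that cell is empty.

FIRST(R): from R→y e d we get {y}. So FIRST(R) = {y}.
FIRST(P): from P→z R z we get {z}; from P→λ we get {λ}. So FIRST(P) = {λ, z}.
FIRST(Q): from Q→e P we get {e}; from Q→R y we get {y}. So FIRST(Q) = {e, y}.
FOLLOW(Q) includes $ since Q is the start symbol.
FOLLOW(Q): Q appears on no right-hand side. Thus FOLLOW(Q) = {$}.
FOLLOW(P): in Q→e P, the suffix after P is empty, so FOLLOW(P) ⊇ FOLLOW(Q) = {$}. Thus FOLLOW(P) = {$}.
For P → z R z: FIRST(z R z) = {z}, so it goes in M[P, t] for t ∈ {z}.
For P → λ: FIRST(λ) = {λ}, so it goes in M[P, t] for t ∈ {}; since λ ∈ FIRST, also for every t ∈ FOLLOW(P) = {$}.
None of these place a production in M[P, y].

none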